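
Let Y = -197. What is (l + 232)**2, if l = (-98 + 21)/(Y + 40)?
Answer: 1332323001/24649 ≈ 54052.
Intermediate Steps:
l = 77/157 (l = (-98 + 21)/(-197 + 40) = -77/(-157) = -77*(-1/157) = 77/157 ≈ 0.49045)
(l + 232)**2 = (77/157 + 232)**2 = (36501/157)**2 = 1332323001/24649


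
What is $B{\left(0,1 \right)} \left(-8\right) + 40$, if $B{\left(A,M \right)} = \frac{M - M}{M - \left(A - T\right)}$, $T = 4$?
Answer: $40$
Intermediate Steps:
$B{\left(A,M \right)} = 0$ ($B{\left(A,M \right)} = \frac{M - M}{M - \left(-4 + A\right)} = \frac{0}{4 + M - A} = 0$)
$B{\left(0,1 \right)} \left(-8\right) + 40 = 0 \left(-8\right) + 40 = 0 + 40 = 40$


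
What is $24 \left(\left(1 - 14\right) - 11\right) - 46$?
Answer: $-622$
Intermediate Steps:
$24 \left(\left(1 - 14\right) - 11\right) - 46 = 24 \left(-13 - 11\right) - 46 = 24 \left(-24\right) - 46 = -576 - 46 = -622$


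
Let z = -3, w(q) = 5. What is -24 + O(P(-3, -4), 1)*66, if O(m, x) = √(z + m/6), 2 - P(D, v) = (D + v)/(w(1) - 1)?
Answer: -24 + 33*I*√38/2 ≈ -24.0 + 101.71*I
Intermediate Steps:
P(D, v) = 2 - D/4 - v/4 (P(D, v) = 2 - (D + v)/(5 - 1) = 2 - (D + v)/4 = 2 - (D/4 + v/4) = 2 + (-D/4 - v/4) = 2 - D/4 - v/4)
O(m, x) = √(-3 + m/6)
-24 + O(P(-3, -4), 1)*66 = -24 + (√(-108 + 6*(2 - ¼*(-3) - ¼*(-4)))/6)*66 = -24 + (√(-108 + 6*(2 + ¾ + 1))/6)*66 = -24 + (√(-108 + 6*(15/4))/6)*66 = -24 + (√(-108 + 45/2)/6)*66 = -24 + (√(-171/2)/6)*66 = -24 + ((3*I*√38/2)/6)*66 = -24 + (I*√38/4)*66 = -24 + 33*I*√38/2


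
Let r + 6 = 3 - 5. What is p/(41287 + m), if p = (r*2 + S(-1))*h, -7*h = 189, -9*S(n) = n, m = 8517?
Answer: 429/49804 ≈ 0.0086138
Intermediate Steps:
S(n) = -n/9
r = -8 (r = -6 + (3 - 5) = -6 - 2 = -8)
h = -27 (h = -⅐*189 = -27)
p = 429 (p = (-8*2 - ⅑*(-1))*(-27) = (-16 + ⅑)*(-27) = -143/9*(-27) = 429)
p/(41287 + m) = 429/(41287 + 8517) = 429/49804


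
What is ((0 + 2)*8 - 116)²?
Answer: 10000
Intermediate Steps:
((0 + 2)*8 - 116)² = (2*8 - 116)² = (16 - 116)² = (-100)² = 10000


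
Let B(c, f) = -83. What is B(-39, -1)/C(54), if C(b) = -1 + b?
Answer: -83/53 ≈ -1.5660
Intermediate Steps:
B(-39, -1)/C(54) = -83/(-1 + 54) = -83/53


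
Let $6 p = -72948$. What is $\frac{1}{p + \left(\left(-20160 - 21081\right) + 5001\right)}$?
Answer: $- \frac{1}{48398} \approx -2.0662 \cdot 10^{-5}$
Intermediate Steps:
$p = -12158$ ($p = \frac{1}{6} \left(-72948\right) = -12158$)
$\frac{1}{p + \left(\left(-20160 - 21081\right) + 5001\right)} = \frac{1}{-12158 + \left(\left(-20160 - 21081\right) + 5001\right)} = \frac{1}{-12158 + \left(-41241 + 5001\right)} = \frac{1}{-12158 - 36240} = \frac{1}{-48398} = - \frac{1}{48398}$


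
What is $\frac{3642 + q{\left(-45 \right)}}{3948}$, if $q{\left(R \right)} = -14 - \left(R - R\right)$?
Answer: $\frac{907}{987} \approx 0.91895$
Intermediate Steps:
$q{\left(R \right)} = -14$ ($q{\left(R \right)} = -14 - 0 = -14 + 0 = -14$)
$\frac{3642 + q{\left(-45 \right)}}{3948} = \frac{3642 - 14}{3948} = 3628 \cdot \frac{1}{3948} = \frac{907}{987}$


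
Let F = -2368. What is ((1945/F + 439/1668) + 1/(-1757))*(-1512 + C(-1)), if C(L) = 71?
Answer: 1396913246245/1734960192 ≈ 805.16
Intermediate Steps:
((1945/F + 439/1668) + 1/(-1757))*(-1512 + C(-1)) = ((1945/(-2368) + 439/1668) + 1/(-1757))*(-1512 + 71) = ((1945*(-1/2368) + 439*(1/1668)) - 1/1757)*(-1441) = ((-1945/2368 + 439/1668) - 1/1757)*(-1441) = (-551177/987456 - 1/1757)*(-1441) = -969405445/1734960192*(-1441) = 1396913246245/1734960192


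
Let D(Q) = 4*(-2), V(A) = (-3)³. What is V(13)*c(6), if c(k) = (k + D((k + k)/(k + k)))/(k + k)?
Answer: 9/2 ≈ 4.5000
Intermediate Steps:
V(A) = -27
D(Q) = -8
c(k) = (-8 + k)/(2*k) (c(k) = (k - 8)/(k + k) = (-8 + k)/((2*k)) = (-8 + k)*(1/(2*k)) = (-8 + k)/(2*k))
V(13)*c(6) = -27*(-8 + 6)/(2*6) = -27*(-2)/(2*6) = -27*(-⅙) = 9/2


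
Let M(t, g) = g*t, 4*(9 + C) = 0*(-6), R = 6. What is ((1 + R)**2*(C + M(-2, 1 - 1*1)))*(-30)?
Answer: 13230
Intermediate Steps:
C = -9 (C = -9 + (0*(-6))/4 = -9 + (1/4)*0 = -9 + 0 = -9)
((1 + R)**2*(C + M(-2, 1 - 1*1)))*(-30) = ((1 + 6)**2*(-9 + (1 - 1*1)*(-2)))*(-30) = (7**2*(-9 + (1 - 1)*(-2)))*(-30) = (49*(-9 + 0*(-2)))*(-30) = (49*(-9 + 0))*(-30) = (49*(-9))*(-30) = -441*(-30) = 13230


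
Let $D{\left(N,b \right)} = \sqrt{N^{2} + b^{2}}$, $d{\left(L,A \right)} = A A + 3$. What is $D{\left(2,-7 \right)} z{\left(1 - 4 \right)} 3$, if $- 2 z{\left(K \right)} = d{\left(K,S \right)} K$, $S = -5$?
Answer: $126 \sqrt{53} \approx 917.29$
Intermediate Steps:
$d{\left(L,A \right)} = 3 + A^{2}$ ($d{\left(L,A \right)} = A^{2} + 3 = 3 + A^{2}$)
$z{\left(K \right)} = - 14 K$ ($z{\left(K \right)} = - \frac{\left(3 + \left(-5\right)^{2}\right) K}{2} = - \frac{\left(3 + 25\right) K}{2} = - \frac{28 K}{2} = - 14 K$)
$D{\left(2,-7 \right)} z{\left(1 - 4 \right)} 3 = \sqrt{2^{2} + \left(-7\right)^{2}} \left(- 14 \left(1 - 4\right)\right) 3 = \sqrt{4 + 49} \left(- 14 \left(1 - 4\right)\right) 3 = \sqrt{53} \left(\left(-14\right) \left(-3\right)\right) 3 = \sqrt{53} \cdot 42 \cdot 3 = 42 \sqrt{53} \cdot 3 = 126 \sqrt{53}$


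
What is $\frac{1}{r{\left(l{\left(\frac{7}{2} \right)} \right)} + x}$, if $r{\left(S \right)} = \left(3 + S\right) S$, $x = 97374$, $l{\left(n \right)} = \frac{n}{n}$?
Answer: $\frac{1}{97378} \approx 1.0269 \cdot 10^{-5}$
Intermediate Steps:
$l{\left(n \right)} = 1$
$r{\left(S \right)} = S \left(3 + S\right)$
$\frac{1}{r{\left(l{\left(\frac{7}{2} \right)} \right)} + x} = \frac{1}{1 \left(3 + 1\right) + 97374} = \frac{1}{1 \cdot 4 + 97374} = \frac{1}{4 + 97374} = \frac{1}{97378}$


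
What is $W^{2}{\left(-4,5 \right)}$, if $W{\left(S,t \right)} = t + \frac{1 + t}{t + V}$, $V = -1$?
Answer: $\frac{169}{4} \approx 42.25$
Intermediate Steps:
$W{\left(S,t \right)} = t + \frac{1 + t}{-1 + t}$ ($W{\left(S,t \right)} = t + \frac{1 + t}{t - 1} = t + \frac{1 + t}{-1 + t}$)
$W^{2}{\left(-4,5 \right)} = \left(\frac{1 + 5^{2}}{-1 + 5}\right)^{2} = \left(\frac{1 + 25}{4}\right)^{2} = \left(\frac{1}{4} \cdot 26\right)^{2} = \left(\frac{13}{2}\right)^{2} = \frac{169}{4}$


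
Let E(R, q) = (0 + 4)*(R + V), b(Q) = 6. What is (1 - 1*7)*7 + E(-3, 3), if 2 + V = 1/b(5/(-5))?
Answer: -184/3 ≈ -61.333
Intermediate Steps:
V = -11/6 (V = -2 + 1/6 = -11/6 ≈ -1.8333)
E(R, q) = -22/3 + 4*R (E(R, q) = (0 + 4)*(R - 11/6) = 4*(-11/6 + R) = -22/3 + 4*R)
(1 - 1*7)*7 + E(-3, 3) = (1 - 1*7)*7 + (-22/3 + 4*(-3)) = (1 - 7)*7 + (-22/3 - 12) = -6*7 - 58/3 = -42 - 58/3 = -184/3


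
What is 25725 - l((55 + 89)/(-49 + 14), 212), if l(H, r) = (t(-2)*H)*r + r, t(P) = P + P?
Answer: 770843/35 ≈ 22024.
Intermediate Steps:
t(P) = 2*P
l(H, r) = r - 4*H*r (l(H, r) = ((2*(-2))*H)*r + r = (-4*H)*r + r = -4*H*r + r = r - 4*H*r)
25725 - l((55 + 89)/(-49 + 14), 212) = 25725 - 212*(1 - 4*(55 + 89)/(-49 + 14)) = 25725 - 212*(1 - 576/(-35)) = 25725 - 212*(1 - 576*(-1)/35) = 25725 - 212*(1 - 4*(-144/35)) = 25725 - 212*(1 + 576/35) = 25725 - 212*611/35 = 25725 - 1*129532/35 = 25725 - 129532/35 = 770843/35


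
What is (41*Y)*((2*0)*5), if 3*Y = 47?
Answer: 0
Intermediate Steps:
Y = 47/3 (Y = (⅓)*47 = 47/3 ≈ 15.667)
(41*Y)*((2*0)*5) = (41*(47/3))*((2*0)*5) = 1927*(0*5)/3 = (1927/3)*0 = 0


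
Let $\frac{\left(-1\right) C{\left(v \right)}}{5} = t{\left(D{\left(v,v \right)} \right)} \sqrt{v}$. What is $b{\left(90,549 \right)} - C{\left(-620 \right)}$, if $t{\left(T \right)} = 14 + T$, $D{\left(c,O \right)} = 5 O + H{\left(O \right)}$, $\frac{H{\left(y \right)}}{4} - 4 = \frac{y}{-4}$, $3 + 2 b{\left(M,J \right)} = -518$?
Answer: $- \frac{521}{2} - 24500 i \sqrt{155} \approx -260.5 - 3.0502 \cdot 10^{5} i$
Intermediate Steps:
$b{\left(M,J \right)} = - \frac{521}{2}$ ($b{\left(M,J \right)} = - \frac{3}{2} + \frac{1}{2} \left(-518\right) = - \frac{3}{2} - 259 = - \frac{521}{2}$)
$H{\left(y \right)} = 16 - y$ ($H{\left(y \right)} = 16 + 4 \frac{y}{-4} = 16 + 4 y \left(- \frac{1}{4}\right) = 16 + 4 \left(- \frac{y}{4}\right) = 16 - y$)
$D{\left(c,O \right)} = 16 + 4 O$ ($D{\left(c,O \right)} = 5 O - \left(-16 + O\right) = 16 + 4 O$)
$C{\left(v \right)} = - 5 \sqrt{v} \left(30 + 4 v\right)$ ($C{\left(v \right)} = - 5 \left(14 + \left(16 + 4 v\right)\right) \sqrt{v} = - 5 \left(30 + 4 v\right) \sqrt{v} = - 5 \sqrt{v} \left(30 + 4 v\right)$)
$b{\left(90,549 \right)} - C{\left(-620 \right)} = - \frac{521}{2} - \sqrt{-620} \left(-150 - -12400\right) = - \frac{521}{2} - 2 i \sqrt{155} \left(-150 + 12400\right) = - \frac{521}{2} - 2 i \sqrt{155} \cdot 12250 = - \frac{521}{2} - 24500 i \sqrt{155}$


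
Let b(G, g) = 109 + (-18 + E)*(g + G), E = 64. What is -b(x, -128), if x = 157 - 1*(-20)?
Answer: -2363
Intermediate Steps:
x = 177 (x = 157 + 20 = 177)
b(G, g) = 109 + 46*G + 46*g (b(G, g) = 109 + (-18 + 64)*(g + G) = 109 + 46*(G + g) = 109 + (46*G + 46*g) = 109 + 46*G + 46*g)
-b(x, -128) = -(109 + 46*177 + 46*(-128)) = -(109 + 8142 - 5888) = -1*2363 = -2363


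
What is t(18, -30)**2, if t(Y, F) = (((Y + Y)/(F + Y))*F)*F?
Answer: 7290000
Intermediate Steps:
t(Y, F) = 2*Y*F**2/(F + Y) (t(Y, F) = (((2*Y)/(F + Y))*F)*F = ((2*Y/(F + Y))*F)*F = (2*F*Y/(F + Y))*F = 2*Y*F**2/(F + Y))
t(18, -30)**2 = (2*18*(-30)**2/(-30 + 18))**2 = (2*18*900/(-12))**2 = (2*18*900*(-1/12))**2 = (-2700)**2 = 7290000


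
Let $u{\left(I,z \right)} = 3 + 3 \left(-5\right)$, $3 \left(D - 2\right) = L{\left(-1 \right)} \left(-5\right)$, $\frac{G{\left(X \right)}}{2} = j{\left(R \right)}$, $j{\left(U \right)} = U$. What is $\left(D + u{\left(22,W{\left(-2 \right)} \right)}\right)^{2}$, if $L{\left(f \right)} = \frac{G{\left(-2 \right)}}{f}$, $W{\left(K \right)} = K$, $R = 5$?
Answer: $\frac{400}{9} \approx 44.444$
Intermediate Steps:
$G{\left(X \right)} = 10$ ($G{\left(X \right)} = 2 \cdot 5 = 10$)
$L{\left(f \right)} = \frac{10}{f}$
$D = \frac{56}{3}$ ($D = 2 + \frac{\frac{10}{-1} \left(-5\right)}{3} = 2 + \frac{10 \left(-1\right) \left(-5\right)}{3} = 2 + \frac{\left(-10\right) \left(-5\right)}{3} = 2 + \frac{1}{3} \cdot 50 = 2 + \frac{50}{3} = \frac{56}{3} \approx 18.667$)
$u{\left(I,z \right)} = -12$ ($u{\left(I,z \right)} = 3 - 15 = -12$)
$\left(D + u{\left(22,W{\left(-2 \right)} \right)}\right)^{2} = \left(\frac{56}{3} - 12\right)^{2} = \left(\frac{20}{3}\right)^{2} = \frac{400}{9}$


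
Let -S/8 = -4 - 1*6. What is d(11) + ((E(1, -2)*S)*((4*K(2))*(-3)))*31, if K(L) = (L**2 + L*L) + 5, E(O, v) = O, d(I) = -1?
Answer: -386881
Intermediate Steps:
K(L) = 5 + 2*L**2 (K(L) = (L**2 + L**2) + 5 = 2*L**2 + 5 = 5 + 2*L**2)
S = 80 (S = -8*(-4 - 1*6) = -8*(-4 - 6) = -8*(-10) = 80)
d(11) + ((E(1, -2)*S)*((4*K(2))*(-3)))*31 = -1 + ((1*80)*((4*(5 + 2*2**2))*(-3)))*31 = -1 + (80*((4*(5 + 2*4))*(-3)))*31 = -1 + (80*((4*(5 + 8))*(-3)))*31 = -1 + (80*((4*13)*(-3)))*31 = -1 + (80*(52*(-3)))*31 = -1 + (80*(-156))*31 = -1 - 12480*31 = -1 - 386880 = -386881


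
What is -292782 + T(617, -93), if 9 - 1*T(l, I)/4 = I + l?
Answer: -294842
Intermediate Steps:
T(l, I) = 36 - 4*I - 4*l (T(l, I) = 36 - 4*(I + l) = 36 + (-4*I - 4*l) = 36 - 4*I - 4*l)
-292782 + T(617, -93) = -292782 + (36 - 4*(-93) - 4*617) = -292782 + (36 + 372 - 2468) = -292782 - 2060 = -294842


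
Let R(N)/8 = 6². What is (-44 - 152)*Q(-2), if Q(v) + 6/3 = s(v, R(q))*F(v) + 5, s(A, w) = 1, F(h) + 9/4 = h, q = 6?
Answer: 245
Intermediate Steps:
R(N) = 288 (R(N) = 8*6² = 8*36 = 288)
F(h) = -9/4 + h
Q(v) = ¾ + v (Q(v) = -2 + (1*(-9/4 + v) + 5) = -2 + ((-9/4 + v) + 5) = -2 + (11/4 + v) = ¾ + v)
(-44 - 152)*Q(-2) = (-44 - 152)*(¾ - 2) = -196*(-5/4) = 245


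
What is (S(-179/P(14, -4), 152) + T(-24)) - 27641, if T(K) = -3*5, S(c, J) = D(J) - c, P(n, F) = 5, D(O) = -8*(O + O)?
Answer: -150261/5 ≈ -30052.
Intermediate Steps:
D(O) = -16*O
S(c, J) = -c - 16*J (S(c, J) = -16*J - c = -c - 16*J)
T(K) = -15
(S(-179/P(14, -4), 152) + T(-24)) - 27641 = ((-(-179)/5 - 16*152) - 15) - 27641 = ((-(-179)/5 - 2432) - 15) - 27641 = ((-1*(-179/5) - 2432) - 15) - 27641 = ((179/5 - 2432) - 15) - 27641 = (-11981/5 - 15) - 27641 = -12056/5 - 27641 = -150261/5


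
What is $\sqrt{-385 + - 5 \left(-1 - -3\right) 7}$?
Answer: $i \sqrt{455} \approx 21.331 i$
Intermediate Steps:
$\sqrt{-385 + - 5 \left(-1 - -3\right) 7} = \sqrt{-385 + - 5 \left(-1 + 3\right) 7} = \sqrt{-385 + \left(-5\right) 2 \cdot 7} = \sqrt{-385 - 70} = \sqrt{-455} = i \sqrt{455}$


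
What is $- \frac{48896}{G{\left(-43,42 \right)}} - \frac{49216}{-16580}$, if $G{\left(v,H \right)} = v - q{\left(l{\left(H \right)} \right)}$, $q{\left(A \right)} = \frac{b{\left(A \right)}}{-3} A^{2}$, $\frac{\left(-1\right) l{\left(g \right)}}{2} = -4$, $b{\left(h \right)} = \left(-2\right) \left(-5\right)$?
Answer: $- \frac{601734416}{2118095} \approx -284.09$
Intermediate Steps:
$b{\left(h \right)} = 10$
$l{\left(g \right)} = 8$ ($l{\left(g \right)} = \left(-2\right) \left(-4\right) = 8$)
$q{\left(A \right)} = - \frac{10 A^{2}}{3}$ ($q{\left(A \right)} = \frac{10}{-3} A^{2} = 10 \left(- \frac{1}{3}\right) A^{2} = - \frac{10 A^{2}}{3}$)
$G{\left(v,H \right)} = \frac{640}{3} + v$ ($G{\left(v,H \right)} = v - - \frac{10 \cdot 8^{2}}{3} = v - \left(- \frac{10}{3}\right) 64 = v - - \frac{640}{3} = v + \frac{640}{3} = \frac{640}{3} + v$)
$- \frac{48896}{G{\left(-43,42 \right)}} - \frac{49216}{-16580} = - \frac{48896}{\frac{640}{3} - 43} - \frac{49216}{-16580} = - \frac{48896}{\frac{511}{3}} - - \frac{12304}{4145} = \left(-48896\right) \frac{3}{511} + \frac{12304}{4145} = - \frac{146688}{511} + \frac{12304}{4145} = - \frac{601734416}{2118095}$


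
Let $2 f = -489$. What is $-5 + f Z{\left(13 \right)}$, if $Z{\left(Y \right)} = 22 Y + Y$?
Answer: $- \frac{146221}{2} \approx -73111.0$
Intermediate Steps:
$f = - \frac{489}{2}$ ($f = \frac{1}{2} \left(-489\right) = - \frac{489}{2} \approx -244.5$)
$Z{\left(Y \right)} = 23 Y$
$-5 + f Z{\left(13 \right)} = -5 - \frac{489 \cdot 23 \cdot 13}{2} = -5 - \frac{146211}{2} = - \frac{146221}{2}$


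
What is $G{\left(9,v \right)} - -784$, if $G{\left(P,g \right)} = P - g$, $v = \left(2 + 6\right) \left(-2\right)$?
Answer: $809$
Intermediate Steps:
$v = -16$ ($v = 8 \left(-2\right) = -16$)
$G{\left(9,v \right)} - -784 = \left(9 - -16\right) - -784 = \left(9 + 16\right) + 784 = 25 + 784 = 809$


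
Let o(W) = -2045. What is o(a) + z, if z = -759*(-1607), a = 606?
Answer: 1217668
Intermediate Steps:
z = 1219713
o(a) + z = -2045 + 1219713 = 1217668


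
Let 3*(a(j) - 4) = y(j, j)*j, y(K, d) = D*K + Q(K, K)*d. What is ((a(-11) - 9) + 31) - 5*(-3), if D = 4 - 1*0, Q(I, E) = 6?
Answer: 1333/3 ≈ 444.33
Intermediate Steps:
D = 4 (D = 4 + 0 = 4)
y(K, d) = 4*K + 6*d
a(j) = 4 + 10*j**2/3 (a(j) = 4 + ((4*j + 6*j)*j)/3 = 4 + ((10*j)*j)/3 = 4 + (10*j**2)/3 = 4 + 10*j**2/3)
((a(-11) - 9) + 31) - 5*(-3) = (((4 + (10/3)*(-11)**2) - 9) + 31) - 5*(-3) = (((4 + (10/3)*121) - 9) + 31) - 1*(-15) = (((4 + 1210/3) - 9) + 31) + 15 = ((1222/3 - 9) + 31) + 15 = (1195/3 + 31) + 15 = 1288/3 + 15 = 1333/3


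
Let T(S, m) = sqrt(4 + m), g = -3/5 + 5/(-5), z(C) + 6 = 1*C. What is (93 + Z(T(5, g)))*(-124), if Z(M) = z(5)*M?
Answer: -11532 + 248*sqrt(15)/5 ≈ -11340.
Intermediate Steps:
z(C) = -6 + C (z(C) = -6 + 1*C = -6 + C)
g = -8/5 (g = -3*1/5 + 5*(-1/5) = -3/5 - 1 = -8/5 ≈ -1.6000)
Z(M) = -M (Z(M) = (-6 + 5)*M = -M)
(93 + Z(T(5, g)))*(-124) = (93 - sqrt(4 - 8/5))*(-124) = (93 - sqrt(12/5))*(-124) = (93 - 2*sqrt(15)/5)*(-124) = -11532 + 248*sqrt(15)/5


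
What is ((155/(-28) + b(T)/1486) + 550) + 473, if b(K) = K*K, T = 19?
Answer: 21172381/20804 ≈ 1017.7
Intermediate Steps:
b(K) = K**2
((155/(-28) + b(T)/1486) + 550) + 473 = ((155/(-28) + 19**2/1486) + 550) + 473 = ((155*(-1/28) + 361*(1/1486)) + 550) + 473 = ((-155/28 + 361/1486) + 550) + 473 = (-110111/20804 + 550) + 473 = 11332089/20804 + 473 = 21172381/20804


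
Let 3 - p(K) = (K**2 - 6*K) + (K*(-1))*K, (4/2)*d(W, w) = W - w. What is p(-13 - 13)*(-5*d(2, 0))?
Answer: 765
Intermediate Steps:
d(W, w) = W/2 - w/2 (d(W, w) = (W - w)/2 = W/2 - w/2)
p(K) = 3 + 6*K (p(K) = 3 - ((K**2 - 6*K) + (K*(-1))*K) = 3 - ((K**2 - 6*K) + (-K)*K) = 3 - ((K**2 - 6*K) - K**2) = 3 - (-6)*K = 3 + 6*K)
p(-13 - 13)*(-5*d(2, 0)) = (3 + 6*(-13 - 13))*(-5*((1/2)*2 - 1/2*0)) = (3 + 6*(-26))*(-5*(1 + 0)) = (3 - 156)*(-5*1) = -153*(-5) = 765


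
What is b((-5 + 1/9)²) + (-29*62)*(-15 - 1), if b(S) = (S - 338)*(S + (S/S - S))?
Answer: 2304766/81 ≈ 28454.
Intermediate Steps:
b(S) = -338 + S (b(S) = (-338 + S)*(S + (1 - S)) = (-338 + S)*1 = -338 + S)
b((-5 + 1/9)²) + (-29*62)*(-15 - 1) = (-338 + (-5 + 1/9)²) + (-29*62)*(-15 - 1) = (-338 + (-5 + ⅑)²) - 1798*(-16) = (-338 + (-44/9)²) + 28768 = (-338 + 1936/81) + 28768 = -25442/81 + 28768 = 2304766/81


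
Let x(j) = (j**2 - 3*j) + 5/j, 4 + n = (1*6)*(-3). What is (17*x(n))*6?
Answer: 616845/11 ≈ 56077.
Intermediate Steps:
n = -22 (n = -4 + (1*6)*(-3) = -4 + 6*(-3) = -4 - 18 = -22)
x(j) = j**2 - 3*j + 5/j
(17*x(n))*6 = (17*((5 + (-22)**2*(-3 - 22))/(-22)))*6 = (17*(-(5 + 484*(-25))/22))*6 = (17*(-(5 - 12100)/22))*6 = (17*(-1/22*(-12095)))*6 = (17*(12095/22))*6 = (205615/22)*6 = 616845/11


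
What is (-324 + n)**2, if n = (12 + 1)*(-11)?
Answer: 218089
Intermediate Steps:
n = -143 (n = 13*(-11) = -143)
(-324 + n)**2 = (-324 - 143)**2 = (-467)**2 = 218089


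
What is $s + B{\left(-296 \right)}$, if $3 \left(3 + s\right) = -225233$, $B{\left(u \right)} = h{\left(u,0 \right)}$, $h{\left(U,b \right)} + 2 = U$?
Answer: $- \frac{226136}{3} \approx -75379.0$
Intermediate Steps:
$h{\left(U,b \right)} = -2 + U$
$B{\left(u \right)} = -2 + u$
$s = - \frac{225242}{3}$ ($s = -3 + \frac{1}{3} \left(-225233\right) = -3 - \frac{225233}{3} = - \frac{225242}{3} \approx -75081.0$)
$s + B{\left(-296 \right)} = - \frac{225242}{3} - 298 = - \frac{226136}{3}$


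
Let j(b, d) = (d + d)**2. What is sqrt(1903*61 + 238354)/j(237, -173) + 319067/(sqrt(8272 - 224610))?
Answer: sqrt(354437)/119716 - 319067*I*sqrt(216338)/216338 ≈ 0.004973 - 685.99*I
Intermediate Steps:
j(b, d) = 4*d**2 (j(b, d) = (2*d)**2 = 4*d**2)
sqrt(1903*61 + 238354)/j(237, -173) + 319067/(sqrt(8272 - 224610)) = sqrt(1903*61 + 238354)/((4*(-173)**2)) + 319067/(sqrt(8272 - 224610)) = sqrt(116083 + 238354)/((4*29929)) + 319067/(sqrt(-216338)) = sqrt(354437)/119716 + 319067/((I*sqrt(216338))) = sqrt(354437)*(1/119716) + 319067*(-I*sqrt(216338)/216338) = sqrt(354437)/119716 - 319067*I*sqrt(216338)/216338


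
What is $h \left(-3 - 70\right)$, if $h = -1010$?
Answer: $73730$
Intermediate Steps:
$h \left(-3 - 70\right) = - 1010 \left(-3 - 70\right) = \left(-1010\right) \left(-73\right) = 73730$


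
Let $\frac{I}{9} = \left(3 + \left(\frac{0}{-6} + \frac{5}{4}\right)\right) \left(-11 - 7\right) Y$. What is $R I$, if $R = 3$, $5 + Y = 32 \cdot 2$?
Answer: $- \frac{243729}{2} \approx -1.2186 \cdot 10^{5}$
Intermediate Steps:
$Y = 59$ ($Y = -5 + 32 \cdot 2 = -5 + 64 = 59$)
$I = - \frac{81243}{2}$ ($I = 9 \left(3 + \left(\frac{0}{-6} + \frac{5}{4}\right)\right) \left(-11 - 7\right) 59 = 9 \left(3 + \left(0 \left(- \frac{1}{6}\right) + 5 \cdot \frac{1}{4}\right)\right) \left(-18\right) 59 = 9 \left(3 + \left(0 + \frac{5}{4}\right)\right) \left(-18\right) 59 = 9 \left(3 + \frac{5}{4}\right) \left(-18\right) 59 = 9 \cdot \frac{17}{4} \left(-18\right) 59 = 9 \left(\left(- \frac{153}{2}\right) 59\right) = 9 \left(- \frac{9027}{2}\right) = - \frac{81243}{2} \approx -40622.0$)
$R I = 3 \left(- \frac{81243}{2}\right) = - \frac{243729}{2}$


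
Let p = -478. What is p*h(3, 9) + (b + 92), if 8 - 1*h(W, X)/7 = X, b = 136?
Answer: 3574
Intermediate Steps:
h(W, X) = 56 - 7*X
p*h(3, 9) + (b + 92) = -478*(56 - 7*9) + (136 + 92) = -478*(56 - 63) + 228 = -478*(-7) + 228 = 3346 + 228 = 3574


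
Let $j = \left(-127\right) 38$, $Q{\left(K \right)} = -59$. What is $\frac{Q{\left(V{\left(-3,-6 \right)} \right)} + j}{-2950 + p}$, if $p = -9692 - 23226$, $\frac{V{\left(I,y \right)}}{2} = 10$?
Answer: $\frac{4885}{35868} \approx 0.13619$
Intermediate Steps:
$V{\left(I,y \right)} = 20$ ($V{\left(I,y \right)} = 2 \cdot 10 = 20$)
$j = -4826$
$p = -32918$ ($p = -9692 - 23226 = -32918$)
$\frac{Q{\left(V{\left(-3,-6 \right)} \right)} + j}{-2950 + p} = \frac{-59 - 4826}{-2950 - 32918} = - \frac{4885}{-35868} = \left(-4885\right) \left(- \frac{1}{35868}\right) = \frac{4885}{35868}$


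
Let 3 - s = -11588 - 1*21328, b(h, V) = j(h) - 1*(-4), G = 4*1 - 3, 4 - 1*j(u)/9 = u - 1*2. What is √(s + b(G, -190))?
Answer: 2*√8242 ≈ 181.57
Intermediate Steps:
j(u) = 54 - 9*u (j(u) = 36 - 9*(u - 1*2) = 36 - 9*(u - 2) = 36 - 9*(-2 + u) = 36 + (18 - 9*u) = 54 - 9*u)
G = 1 (G = 4 - 3 = 1)
b(h, V) = 58 - 9*h (b(h, V) = (54 - 9*h) - 1*(-4) = (54 - 9*h) + 4 = 58 - 9*h)
s = 32919 (s = 3 - (-11588 - 1*21328) = 3 - (-11588 - 21328) = 3 - 1*(-32916) = 3 + 32916 = 32919)
√(s + b(G, -190)) = √(32919 + (58 - 9*1)) = √(32919 + (58 - 9)) = √(32919 + 49) = √32968 = 2*√8242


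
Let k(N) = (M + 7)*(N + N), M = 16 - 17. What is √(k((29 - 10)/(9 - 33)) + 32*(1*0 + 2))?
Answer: √218/2 ≈ 7.3824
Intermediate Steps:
M = -1
k(N) = 12*N (k(N) = (-1 + 7)*(N + N) = 6*(2*N) = 12*N)
√(k((29 - 10)/(9 - 33)) + 32*(1*0 + 2)) = √(12*((29 - 10)/(9 - 33)) + 32*(1*0 + 2)) = √(12*(19/(-24)) + 32*(0 + 2)) = √(12*(19*(-1/24)) + 32*2) = √(12*(-19/24) + 64) = √(-19/2 + 64) = √(109/2) = √218/2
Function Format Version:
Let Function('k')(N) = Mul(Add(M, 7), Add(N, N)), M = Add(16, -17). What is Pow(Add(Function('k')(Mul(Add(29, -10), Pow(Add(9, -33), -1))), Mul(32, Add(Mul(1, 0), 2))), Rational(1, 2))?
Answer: Mul(Rational(1, 2), Pow(218, Rational(1, 2))) ≈ 7.3824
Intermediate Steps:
M = -1
Function('k')(N) = Mul(12, N) (Function('k')(N) = Mul(Add(-1, 7), Add(N, N)) = Mul(6, Mul(2, N)) = Mul(12, N))
Pow(Add(Function('k')(Mul(Add(29, -10), Pow(Add(9, -33), -1))), Mul(32, Add(Mul(1, 0), 2))), Rational(1, 2)) = Pow(Add(Mul(12, Mul(Add(29, -10), Pow(Add(9, -33), -1))), Mul(32, Add(Mul(1, 0), 2))), Rational(1, 2)) = Pow(Add(Mul(12, Mul(19, Pow(-24, -1))), Mul(32, Add(0, 2))), Rational(1, 2)) = Pow(Add(Mul(12, Mul(19, Rational(-1, 24))), Mul(32, 2)), Rational(1, 2)) = Pow(Add(Mul(12, Rational(-19, 24)), 64), Rational(1, 2)) = Pow(Add(Rational(-19, 2), 64), Rational(1, 2)) = Pow(Rational(109, 2), Rational(1, 2)) = Mul(Rational(1, 2), Pow(218, Rational(1, 2)))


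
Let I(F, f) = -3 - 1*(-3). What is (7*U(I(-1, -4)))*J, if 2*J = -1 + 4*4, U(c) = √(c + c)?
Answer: 0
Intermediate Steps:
I(F, f) = 0 (I(F, f) = -3 + 3 = 0)
U(c) = √2*√c (U(c) = √(2*c) = √2*√c)
J = 15/2 (J = (-1 + 4*4)/2 = (-1 + 16)/2 = (½)*15 = 15/2 ≈ 7.5000)
(7*U(I(-1, -4)))*J = (7*(√2*√0))*(15/2) = (7*(√2*0))*(15/2) = (7*0)*(15/2) = 0*(15/2) = 0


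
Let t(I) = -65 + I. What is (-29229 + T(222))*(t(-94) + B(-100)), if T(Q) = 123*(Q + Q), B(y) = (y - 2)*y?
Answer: 254870703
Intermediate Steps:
B(y) = y*(-2 + y) (B(y) = (-2 + y)*y = y*(-2 + y))
T(Q) = 246*Q (T(Q) = 123*(2*Q) = 246*Q)
(-29229 + T(222))*(t(-94) + B(-100)) = (-29229 + 246*222)*((-65 - 94) - 100*(-2 - 100)) = (-29229 + 54612)*(-159 - 100*(-102)) = 25383*(-159 + 10200) = 25383*10041 = 254870703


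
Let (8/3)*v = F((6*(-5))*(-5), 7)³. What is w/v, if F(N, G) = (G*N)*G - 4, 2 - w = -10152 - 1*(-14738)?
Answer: -1528/49552182217 ≈ -3.0836e-8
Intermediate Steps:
w = -4584 (w = 2 - (-10152 - 1*(-14738)) = 2 - (-10152 + 14738) = 2 - 1*4586 = 2 - 4586 = -4584)
F(N, G) = -4 + N*G² (F(N, G) = N*G² - 4 = -4 + N*G²)
v = 148656546651 (v = 3*(-4 + ((6*(-5))*(-5))*7²)³/8 = 3*(-4 - 30*(-5)*49)³/8 = 3*(-4 + 150*49)³/8 = 3*(-4 + 7350)³/8 = (3/8)*7346³ = (3/8)*396417457736 = 148656546651)
w/v = -4584/148656546651 = -4584*1/148656546651 = -1528/49552182217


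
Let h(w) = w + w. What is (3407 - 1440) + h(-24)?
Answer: 1919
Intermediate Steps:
h(w) = 2*w
(3407 - 1440) + h(-24) = (3407 - 1440) + 2*(-24) = 1967 - 48 = 1919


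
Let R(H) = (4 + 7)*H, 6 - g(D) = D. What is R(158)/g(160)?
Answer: -79/7 ≈ -11.286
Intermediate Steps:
g(D) = 6 - D
R(H) = 11*H
R(158)/g(160) = (11*158)/(6 - 1*160) = 1738/(6 - 160) = 1738/(-154) = 1738*(-1/154) = -79/7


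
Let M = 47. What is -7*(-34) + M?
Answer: 285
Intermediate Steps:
-7*(-34) + M = -7*(-34) + 47 = 238 + 47 = 285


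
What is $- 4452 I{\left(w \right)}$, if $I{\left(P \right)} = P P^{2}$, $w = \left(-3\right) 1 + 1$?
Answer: $35616$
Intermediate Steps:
$w = -2$ ($w = -3 + 1 = -2$)
$I{\left(P \right)} = P^{3}$
$- 4452 I{\left(w \right)} = - 4452 \left(-2\right)^{3} = \left(-4452\right) \left(-8\right) = 35616$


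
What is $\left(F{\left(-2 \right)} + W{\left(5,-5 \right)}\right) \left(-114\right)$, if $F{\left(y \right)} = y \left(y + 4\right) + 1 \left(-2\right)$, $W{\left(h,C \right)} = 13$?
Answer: $-798$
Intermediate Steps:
$F{\left(y \right)} = -2 + y \left(4 + y\right)$ ($F{\left(y \right)} = y \left(4 + y\right) - 2 = -2 + y \left(4 + y\right)$)
$\left(F{\left(-2 \right)} + W{\left(5,-5 \right)}\right) \left(-114\right) = \left(\left(-2 + \left(-2\right)^{2} + 4 \left(-2\right)\right) + 13\right) \left(-114\right) = \left(\left(-2 + 4 - 8\right) + 13\right) \left(-114\right) = \left(-6 + 13\right) \left(-114\right) = 7 \left(-114\right) = -798$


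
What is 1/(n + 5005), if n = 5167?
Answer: 1/10172 ≈ 9.8309e-5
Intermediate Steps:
1/(n + 5005) = 1/(5167 + 5005) = 1/10172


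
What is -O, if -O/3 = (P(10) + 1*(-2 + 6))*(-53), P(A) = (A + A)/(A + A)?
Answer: -795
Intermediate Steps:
P(A) = 1 (P(A) = (2*A)/((2*A)) = (2*A)*(1/(2*A)) = 1)
O = 795 (O = -3*(1 + 1*(-2 + 6))*(-53) = -3*(1 + 1*4)*(-53) = -3*(1 + 4)*(-53) = -15*(-53) = -3*(-265) = 795)
-O = -1*795 = -795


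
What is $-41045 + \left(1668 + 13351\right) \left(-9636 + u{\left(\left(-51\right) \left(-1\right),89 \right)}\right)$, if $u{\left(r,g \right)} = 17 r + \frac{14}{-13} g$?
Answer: $- \frac{1731368202}{13} \approx -1.3318 \cdot 10^{8}$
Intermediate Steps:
$u{\left(r,g \right)} = 17 r - \frac{14 g}{13}$ ($u{\left(r,g \right)} = 17 r + 14 \left(- \frac{1}{13}\right) g = 17 r - \frac{14 g}{13}$)
$-41045 + \left(1668 + 13351\right) \left(-9636 + u{\left(\left(-51\right) \left(-1\right),89 \right)}\right) = -41045 + \left(1668 + 13351\right) \left(-9636 + \left(17 \left(\left(-51\right) \left(-1\right)\right) - \frac{1246}{13}\right)\right) = -41045 + 15019 \left(-9636 + \left(17 \cdot 51 - \frac{1246}{13}\right)\right) = -41045 + 15019 \left(-9636 + \left(867 - \frac{1246}{13}\right)\right) = -41045 + 15019 \left(-9636 + \frac{10025}{13}\right) = -41045 + 15019 \left(- \frac{115243}{13}\right) = -41045 - \frac{1730834617}{13} = - \frac{1731368202}{13}$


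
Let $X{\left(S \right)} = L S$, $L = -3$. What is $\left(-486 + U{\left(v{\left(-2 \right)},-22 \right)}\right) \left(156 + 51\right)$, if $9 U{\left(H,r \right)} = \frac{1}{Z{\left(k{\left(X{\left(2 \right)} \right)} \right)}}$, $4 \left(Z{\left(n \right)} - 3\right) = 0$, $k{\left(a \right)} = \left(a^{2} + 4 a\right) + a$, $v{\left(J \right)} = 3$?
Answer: $- \frac{301783}{3} \approx -1.0059 \cdot 10^{5}$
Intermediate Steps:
$X{\left(S \right)} = - 3 S$
$k{\left(a \right)} = a^{2} + 5 a$
$Z{\left(n \right)} = 3$ ($Z{\left(n \right)} = 3 + \frac{1}{4} \cdot 0 = 3 + 0 = 3$)
$U{\left(H,r \right)} = \frac{1}{27}$ ($U{\left(H,r \right)} = \frac{1}{9 \cdot 3} = \frac{1}{9} \cdot \frac{1}{3} = \frac{1}{27}$)
$\left(-486 + U{\left(v{\left(-2 \right)},-22 \right)}\right) \left(156 + 51\right) = \left(-486 + \frac{1}{27}\right) \left(156 + 51\right) = \left(- \frac{13121}{27}\right) 207 = - \frac{301783}{3}$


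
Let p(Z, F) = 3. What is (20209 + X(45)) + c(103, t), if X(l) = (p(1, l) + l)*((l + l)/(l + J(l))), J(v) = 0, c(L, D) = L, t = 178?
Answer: 20408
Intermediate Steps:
X(l) = 6 + 2*l (X(l) = (3 + l)*((l + l)/(l + 0)) = (3 + l)*((2*l)/l) = (3 + l)*2 = 6 + 2*l)
(20209 + X(45)) + c(103, t) = (20209 + (6 + 2*45)) + 103 = (20209 + (6 + 90)) + 103 = (20209 + 96) + 103 = 20305 + 103 = 20408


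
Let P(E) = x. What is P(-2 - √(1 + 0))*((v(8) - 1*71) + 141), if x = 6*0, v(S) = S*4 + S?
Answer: 0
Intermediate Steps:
v(S) = 5*S (v(S) = 4*S + S = 5*S)
x = 0
P(E) = 0
P(-2 - √(1 + 0))*((v(8) - 1*71) + 141) = 0*((5*8 - 1*71) + 141) = 0*((40 - 71) + 141) = 0*(-31 + 141) = 0*110 = 0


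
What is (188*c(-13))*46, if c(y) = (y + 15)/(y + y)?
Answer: -8648/13 ≈ -665.23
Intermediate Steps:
c(y) = (15 + y)/(2*y) (c(y) = (15 + y)/((2*y)) = (15 + y)*(1/(2*y)) = (15 + y)/(2*y))
(188*c(-13))*46 = (188*((½)*(15 - 13)/(-13)))*46 = (188*((½)*(-1/13)*2))*46 = (188*(-1/13))*46 = -188/13*46 = -8648/13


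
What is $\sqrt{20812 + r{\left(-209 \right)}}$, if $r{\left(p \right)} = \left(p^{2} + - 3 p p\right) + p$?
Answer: $17 i \sqrt{231} \approx 258.38 i$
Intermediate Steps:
$r{\left(p \right)} = p - 2 p^{2}$ ($r{\left(p \right)} = \left(p^{2} - 3 p^{2}\right) + p = - 2 p^{2} + p = p - 2 p^{2}$)
$\sqrt{20812 + r{\left(-209 \right)}} = \sqrt{20812 - 209 \left(1 - -418\right)} = \sqrt{20812 - 209 \left(1 + 418\right)} = \sqrt{20812 - 87571} = \sqrt{-66759} = 17 i \sqrt{231}$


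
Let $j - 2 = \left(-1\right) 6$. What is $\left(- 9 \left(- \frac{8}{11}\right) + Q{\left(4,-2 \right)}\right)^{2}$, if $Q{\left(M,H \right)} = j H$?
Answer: $\frac{25600}{121} \approx 211.57$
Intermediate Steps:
$j = -4$ ($j = 2 - 6 = -4$)
$Q{\left(M,H \right)} = - 4 H$
$\left(- 9 \left(- \frac{8}{11}\right) + Q{\left(4,-2 \right)}\right)^{2} = \left(- 9 \left(- \frac{8}{11}\right) - -8\right)^{2} = \left(- 9 \left(\left(-8\right) \frac{1}{11}\right) + 8\right)^{2} = \left(\left(-9\right) \left(- \frac{8}{11}\right) + 8\right)^{2} = \left(\frac{72}{11} + 8\right)^{2} = \left(\frac{160}{11}\right)^{2} = \frac{25600}{121}$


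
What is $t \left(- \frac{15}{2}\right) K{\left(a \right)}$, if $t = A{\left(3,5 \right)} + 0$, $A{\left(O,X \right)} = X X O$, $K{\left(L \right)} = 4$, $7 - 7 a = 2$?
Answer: $-2250$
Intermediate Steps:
$a = \frac{5}{7}$ ($a = 1 - \frac{2}{7} = \frac{5}{7} \approx 0.71429$)
$A{\left(O,X \right)} = O X^{2}$ ($A{\left(O,X \right)} = X^{2} O = O X^{2}$)
$t = 75$ ($t = 3 \cdot 5^{2} + 0 = 3 \cdot 25 + 0 = 75 + 0 = 75$)
$t \left(- \frac{15}{2}\right) K{\left(a \right)} = 75 \left(- \frac{15}{2}\right) 4 = \left(- \frac{1125}{2}\right) 4 = -2250$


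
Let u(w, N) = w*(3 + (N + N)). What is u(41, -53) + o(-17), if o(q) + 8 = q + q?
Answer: -4265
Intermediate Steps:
u(w, N) = w*(3 + 2*N)
o(q) = -8 + 2*q (o(q) = -8 + (q + q) = -8 + 2*q)
u(41, -53) + o(-17) = 41*(3 + 2*(-53)) + (-8 + 2*(-17)) = 41*(3 - 106) + (-8 - 34) = 41*(-103) - 42 = -4223 - 42 = -4265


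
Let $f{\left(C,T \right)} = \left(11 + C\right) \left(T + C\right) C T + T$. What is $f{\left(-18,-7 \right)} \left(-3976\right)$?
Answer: $-87642968$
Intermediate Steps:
$f{\left(C,T \right)} = T + C T \left(11 + C\right) \left(C + T\right)$ ($f{\left(C,T \right)} = \left(11 + C\right) \left(C + T\right) C T + T = C \left(11 + C\right) \left(C + T\right) T + T = C T \left(11 + C\right) \left(C + T\right) + T = T + C T \left(11 + C\right) \left(C + T\right)$)
$f{\left(-18,-7 \right)} \left(-3976\right) = - 7 \left(1 + \left(-18\right)^{3} + 11 \left(-18\right)^{2} - 7 \left(-18\right)^{2} + 11 \left(-18\right) \left(-7\right)\right) \left(-3976\right) = - 7 \left(1 - 5832 + 11 \cdot 324 - 2268 + 1386\right) \left(-3976\right) = - 7 \left(1 - 5832 + 3564 - 2268 + 1386\right) \left(-3976\right) = \left(-7\right) \left(-3149\right) \left(-3976\right) = 22043 \left(-3976\right) = -87642968$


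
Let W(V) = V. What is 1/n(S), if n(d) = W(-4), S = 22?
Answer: -1/4 ≈ -0.25000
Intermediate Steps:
n(d) = -4
1/n(S) = 1/(-4) = -1/4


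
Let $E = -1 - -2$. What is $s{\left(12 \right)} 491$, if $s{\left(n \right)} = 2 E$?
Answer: $982$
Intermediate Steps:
$E = 1$ ($E = -1 + 2 = 1$)
$s{\left(n \right)} = 2$ ($s{\left(n \right)} = 2 \cdot 1 = 2$)
$s{\left(12 \right)} 491 = 2 \cdot 491 = 982$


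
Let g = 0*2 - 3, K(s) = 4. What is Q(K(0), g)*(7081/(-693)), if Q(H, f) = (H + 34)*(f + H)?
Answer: -269078/693 ≈ -388.28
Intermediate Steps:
g = -3 (g = 0 - 3 = -3)
Q(H, f) = (34 + H)*(H + f)
Q(K(0), g)*(7081/(-693)) = (4² + 34*4 + 34*(-3) + 4*(-3))*(7081/(-693)) = (16 + 136 - 102 - 12)*(7081*(-1/693)) = 38*(-7081/693) = -269078/693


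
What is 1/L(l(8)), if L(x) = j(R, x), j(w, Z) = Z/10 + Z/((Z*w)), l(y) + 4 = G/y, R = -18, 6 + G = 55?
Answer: 720/113 ≈ 6.3717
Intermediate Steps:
G = 49 (G = -6 + 55 = 49)
l(y) = -4 + 49/y
j(w, Z) = 1/w + Z/10 (j(w, Z) = Z*(⅒) + Z*(1/(Z*w)) = Z/10 + 1/w = 1/w + Z/10)
L(x) = -1/18 + x/10 (L(x) = 1/(-18) + x/10 = -1/18 + x/10)
1/L(l(8)) = 1/(-1/18 + (-4 + 49/8)/10) = 1/(-1/18 + (⅒)*(17/8)) = 1/(-1/18 + 17/80) = 1/(113/720) = 720/113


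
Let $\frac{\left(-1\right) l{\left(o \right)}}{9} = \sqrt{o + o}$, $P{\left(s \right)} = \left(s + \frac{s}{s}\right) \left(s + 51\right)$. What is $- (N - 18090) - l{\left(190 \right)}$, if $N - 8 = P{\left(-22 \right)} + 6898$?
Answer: $11793 + 18 \sqrt{95} \approx 11968.0$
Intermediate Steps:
$P{\left(s \right)} = \left(1 + s\right) \left(51 + s\right)$ ($P{\left(s \right)} = \left(s + 1\right) \left(51 + s\right) = \left(1 + s\right) \left(51 + s\right)$)
$l{\left(o \right)} = - 9 \sqrt{2} \sqrt{o}$ ($l{\left(o \right)} = - 9 \sqrt{o + o} = - 9 \sqrt{2 o} = - 9 \sqrt{2} \sqrt{o}$)
$N = 6297$ ($N = 8 + \left(\left(51 + \left(-22\right)^{2} + 52 \left(-22\right)\right) + 6898\right) = 8 + \left(\left(51 + 484 - 1144\right) + 6898\right) = 8 + \left(-609 + 6898\right) = 8 + 6289 = 6297$)
$- (N - 18090) - l{\left(190 \right)} = - (6297 - 18090) - - 9 \sqrt{2} \sqrt{190} = \left(-1\right) \left(-11793\right) - - 18 \sqrt{95} = 11793 + 18 \sqrt{95}$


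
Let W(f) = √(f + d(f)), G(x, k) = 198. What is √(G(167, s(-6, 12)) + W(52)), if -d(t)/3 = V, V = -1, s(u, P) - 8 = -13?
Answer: √(198 + √55) ≈ 14.332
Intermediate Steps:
s(u, P) = -5 (s(u, P) = 8 - 13 = -5)
d(t) = 3 (d(t) = -3*(-1) = 3)
W(f) = √(3 + f) (W(f) = √(f + 3) = √(3 + f))
√(G(167, s(-6, 12)) + W(52)) = √(198 + √(3 + 52)) = √(198 + √55)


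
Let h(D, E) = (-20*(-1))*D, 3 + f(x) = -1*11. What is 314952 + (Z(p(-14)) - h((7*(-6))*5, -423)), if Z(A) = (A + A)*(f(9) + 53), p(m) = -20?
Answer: 317592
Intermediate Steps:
f(x) = -14 (f(x) = -3 - 1*11 = -3 - 11 = -14)
h(D, E) = 20*D
Z(A) = 78*A (Z(A) = (A + A)*(-14 + 53) = (2*A)*39 = 78*A)
314952 + (Z(p(-14)) - h((7*(-6))*5, -423)) = 314952 + (78*(-20) - 20*(7*(-6))*5) = 314952 + (-1560 - 20*(-42*5)) = 314952 + (-1560 - 20*(-210)) = 314952 + (-1560 - 1*(-4200)) = 314952 + (-1560 + 4200) = 314952 + 2640 = 317592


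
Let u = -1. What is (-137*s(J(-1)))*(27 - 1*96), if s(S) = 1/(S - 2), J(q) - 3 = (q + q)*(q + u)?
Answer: 9453/5 ≈ 1890.6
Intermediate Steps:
J(q) = 3 + 2*q*(-1 + q) (J(q) = 3 + (q + q)*(q - 1) = 3 + (2*q)*(-1 + q) = 3 + 2*q*(-1 + q))
s(S) = 1/(-2 + S)
(-137*s(J(-1)))*(27 - 1*96) = (-137/(-2 + (3 - 2*(-1) + 2*(-1)**2)))*(27 - 1*96) = (-137/(-2 + (3 + 2 + 2*1)))*(27 - 96) = -137/(-2 + (3 + 2 + 2))*(-69) = -137/(-2 + 7)*(-69) = -137/5*(-69) = 9453/5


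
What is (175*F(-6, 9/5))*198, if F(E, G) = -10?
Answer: -346500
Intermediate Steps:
(175*F(-6, 9/5))*198 = (175*(-10))*198 = -1750*198 = -346500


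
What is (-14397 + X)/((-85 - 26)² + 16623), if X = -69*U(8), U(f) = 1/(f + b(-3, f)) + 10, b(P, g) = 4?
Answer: -60371/115776 ≈ -0.52145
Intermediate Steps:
U(f) = 10 + 1/(4 + f) (U(f) = 1/(f + 4) + 10 = 1/(4 + f) + 10 = 10 + 1/(4 + f))
X = -2783/4 (X = -69*(41 + 10*8)/(4 + 8) = -69*(41 + 80)/12 = -23*121/4 = -69*121/12 = -2783/4 ≈ -695.75)
(-14397 + X)/((-85 - 26)² + 16623) = (-14397 - 2783/4)/((-85 - 26)² + 16623) = -60371/(4*((-111)² + 16623)) = -60371/(4*(12321 + 16623)) = -60371/4/28944 = -60371/4*1/28944 = -60371/115776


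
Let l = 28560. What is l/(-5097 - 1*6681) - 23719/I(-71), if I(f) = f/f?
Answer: -46565157/1963 ≈ -23721.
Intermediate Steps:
I(f) = 1
l/(-5097 - 1*6681) - 23719/I(-71) = 28560/(-5097 - 1*6681) - 23719/1 = 28560/(-5097 - 6681) - 23719*1 = 28560/(-11778) - 23719 = 28560*(-1/11778) - 23719 = -4760/1963 - 23719 = -46565157/1963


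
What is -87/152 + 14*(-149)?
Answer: -317159/152 ≈ -2086.6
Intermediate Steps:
-87/152 + 14*(-149) = -87*1/152 - 2086 = -87/152 - 2086 = -317159/152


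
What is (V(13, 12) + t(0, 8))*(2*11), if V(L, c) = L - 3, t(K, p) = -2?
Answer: 176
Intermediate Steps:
V(L, c) = -3 + L
(V(13, 12) + t(0, 8))*(2*11) = ((-3 + 13) - 2)*(2*11) = (10 - 2)*22 = 8*22 = 176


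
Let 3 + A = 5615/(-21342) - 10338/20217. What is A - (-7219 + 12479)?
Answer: -757055717111/143823738 ≈ -5263.8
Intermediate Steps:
A = -542855231/143823738 (A = -3 + (5615/(-21342) - 10338/20217) = -3 + (5615*(-1/21342) - 10338*1/20217) = -3 + (-5615/21342 - 3446/6739) = -3 - 111384017/143823738 = -542855231/143823738 ≈ -3.7744)
A - (-7219 + 12479) = -542855231/143823738 - (-7219 + 12479) = -542855231/143823738 - 1*5260 = -542855231/143823738 - 5260 = -757055717111/143823738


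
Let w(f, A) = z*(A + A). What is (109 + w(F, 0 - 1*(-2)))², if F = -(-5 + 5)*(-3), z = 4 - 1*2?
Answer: 13689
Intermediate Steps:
z = 2 (z = 4 - 2 = 2)
F = 0 (F = -1*0*(-3) = 0*(-3) = 0)
w(f, A) = 4*A (w(f, A) = 2*(A + A) = 2*(2*A) = 4*A)
(109 + w(F, 0 - 1*(-2)))² = (109 + 4*(0 - 1*(-2)))² = (109 + 4*(0 + 2))² = (109 + 4*2)² = (109 + 8)² = 117² = 13689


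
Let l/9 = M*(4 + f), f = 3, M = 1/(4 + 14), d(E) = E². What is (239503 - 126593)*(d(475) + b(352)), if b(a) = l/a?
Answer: 8967312595185/352 ≈ 2.5475e+10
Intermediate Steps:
M = 1/18 ≈ 0.055556
l = 7/2 (l = 9*((4 + 3)/18) = 9*((1/18)*7) = 9*(7/18) = 7/2 ≈ 3.5000)
b(a) = 7/(2*a)
(239503 - 126593)*(d(475) + b(352)) = (239503 - 126593)*(475² + (7/2)/352) = 112910*(225625 + (7/2)*(1/352)) = 112910*(225625 + 7/704) = 112910*(158840007/704) = 8967312595185/352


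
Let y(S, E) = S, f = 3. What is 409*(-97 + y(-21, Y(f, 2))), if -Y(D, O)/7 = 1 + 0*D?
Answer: -48262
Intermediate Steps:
Y(D, O) = -7 (Y(D, O) = -7*(1 + 0*D) = -7*(1 + 0) = -7*1 = -7)
409*(-97 + y(-21, Y(f, 2))) = 409*(-97 - 21) = 409*(-118) = -48262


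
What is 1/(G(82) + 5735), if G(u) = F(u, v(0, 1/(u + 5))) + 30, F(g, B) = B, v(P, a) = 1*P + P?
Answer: 1/5765 ≈ 0.00017346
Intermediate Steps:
v(P, a) = 2*P (v(P, a) = P + P = 2*P)
G(u) = 30 (G(u) = 2*0 + 30 = 0 + 30 = 30)
1/(G(82) + 5735) = 1/(30 + 5735) = 1/5765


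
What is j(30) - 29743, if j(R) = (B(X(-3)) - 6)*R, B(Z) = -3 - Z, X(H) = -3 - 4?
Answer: -29803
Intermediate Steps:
X(H) = -7
j(R) = -2*R (j(R) = ((-3 - 1*(-7)) - 6)*R = ((-3 + 7) - 6)*R = (4 - 6)*R = -2*R)
j(30) - 29743 = -2*30 - 29743 = -60 - 29743 = -29803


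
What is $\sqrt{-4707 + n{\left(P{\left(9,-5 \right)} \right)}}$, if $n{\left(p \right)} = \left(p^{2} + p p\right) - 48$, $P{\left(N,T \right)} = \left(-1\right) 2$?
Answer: $i \sqrt{4747} \approx 68.898 i$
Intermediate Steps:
$P{\left(N,T \right)} = -2$
$n{\left(p \right)} = -48 + 2 p^{2}$ ($n{\left(p \right)} = \left(p^{2} + p^{2}\right) - 48 = 2 p^{2} - 48 = -48 + 2 p^{2}$)
$\sqrt{-4707 + n{\left(P{\left(9,-5 \right)} \right)}} = \sqrt{-4707 - \left(48 - 2 \left(-2\right)^{2}\right)} = \sqrt{-4707 + \left(-48 + 2 \cdot 4\right)} = \sqrt{-4707 + \left(-48 + 8\right)} = \sqrt{-4707 - 40} = \sqrt{-4747} = i \sqrt{4747}$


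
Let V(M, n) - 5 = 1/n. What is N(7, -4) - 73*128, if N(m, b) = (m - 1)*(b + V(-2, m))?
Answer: -65360/7 ≈ -9337.1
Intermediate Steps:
V(M, n) = 5 + 1/n
N(m, b) = (-1 + m)*(5 + b + 1/m) (N(m, b) = (m - 1)*(b + (5 + 1/m)) = (-1 + m)*(5 + b + 1/m))
N(7, -4) - 73*128 = (-4 - 1*(-4) - 1/7 + 5*7 - 4*7) - 73*128 = (-4 + 4 - 1*⅐ + 35 - 28) - 9344 = (-4 + 4 - ⅐ + 35 - 28) - 9344 = 48/7 - 9344 = -65360/7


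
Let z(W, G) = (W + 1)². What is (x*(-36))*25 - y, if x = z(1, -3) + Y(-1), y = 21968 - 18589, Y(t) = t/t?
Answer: -7879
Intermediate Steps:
Y(t) = 1
z(W, G) = (1 + W)²
y = 3379
x = 5 (x = (1 + 1)² + 1 = 2² + 1 = 4 + 1 = 5)
(x*(-36))*25 - y = (5*(-36))*25 - 1*3379 = -180*25 - 3379 = -4500 - 3379 = -7879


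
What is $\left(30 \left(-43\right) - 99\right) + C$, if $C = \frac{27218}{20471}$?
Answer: $- \frac{28407001}{20471} \approx -1387.7$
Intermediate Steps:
$C = \frac{27218}{20471}$ ($C = 27218 \cdot \frac{1}{20471} = \frac{27218}{20471} \approx 1.3296$)
$\left(30 \left(-43\right) - 99\right) + C = \left(30 \left(-43\right) - 99\right) + \frac{27218}{20471} = \left(-1290 - 99\right) + \frac{27218}{20471} = -1389 + \frac{27218}{20471} = - \frac{28407001}{20471}$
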